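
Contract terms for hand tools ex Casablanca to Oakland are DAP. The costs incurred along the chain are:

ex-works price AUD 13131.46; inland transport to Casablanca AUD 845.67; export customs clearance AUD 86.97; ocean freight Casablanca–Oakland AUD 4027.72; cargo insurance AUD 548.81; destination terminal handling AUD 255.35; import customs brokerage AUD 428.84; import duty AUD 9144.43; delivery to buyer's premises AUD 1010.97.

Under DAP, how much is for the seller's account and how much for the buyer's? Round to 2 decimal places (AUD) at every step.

DAP: the seller bears all costs to the named destination except import duty and clearance.
Seller's account: goods 13131.46 + inland to port 845.67 + export clearance 86.97 + freight 4027.72 + insurance 548.81 + destination terminal 255.35 + delivery 1010.97 = 19906.95
Buyer's account: brokerage 428.84 + duty 9144.43 = 9573.27

Seller: AUD 19906.95; buyer: AUD 9573.27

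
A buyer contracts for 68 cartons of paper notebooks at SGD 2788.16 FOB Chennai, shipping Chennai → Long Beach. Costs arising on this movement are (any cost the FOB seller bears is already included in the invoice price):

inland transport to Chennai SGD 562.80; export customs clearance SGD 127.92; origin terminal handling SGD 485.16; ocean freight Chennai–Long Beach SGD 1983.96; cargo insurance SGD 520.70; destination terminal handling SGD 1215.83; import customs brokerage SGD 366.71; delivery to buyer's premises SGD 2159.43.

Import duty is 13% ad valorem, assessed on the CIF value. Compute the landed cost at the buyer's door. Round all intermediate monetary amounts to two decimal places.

FOB: the seller bears costs until goods are on board at the origin port; the buyer bears freight, insurance and all costs thereafter.
Already in the invoice (seller's account under FOB): inland to port, export clearance, origin terminal — exclude.
CIF value = FOB price + freight + insurance = 2788.16 + 1983.96 + 520.70 = 5292.82
Import duty = 5292.82 × 13% = 688.07
Buyer bears: freight 1983.96 + insurance 520.70 + destination terminal 1215.83 + brokerage 366.71 + delivery 2159.43 + duty 688.07 = 6934.70
Landed cost = invoice 2788.16 + 6934.70 = 9722.86

Total landed cost: SGD 9722.86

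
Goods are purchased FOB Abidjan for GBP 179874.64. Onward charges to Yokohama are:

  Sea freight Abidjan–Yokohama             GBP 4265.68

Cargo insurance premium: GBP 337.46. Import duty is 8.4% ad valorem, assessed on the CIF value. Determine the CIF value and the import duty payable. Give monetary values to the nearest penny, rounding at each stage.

CIF = FOB price + freight + insurance
CIF = 179874.64 + 4265.68 + 337.46 = 184477.78
Import duty = 184477.78 × 8.4% = 15496.13

CIF value: GBP 184477.78; import duty: GBP 15496.13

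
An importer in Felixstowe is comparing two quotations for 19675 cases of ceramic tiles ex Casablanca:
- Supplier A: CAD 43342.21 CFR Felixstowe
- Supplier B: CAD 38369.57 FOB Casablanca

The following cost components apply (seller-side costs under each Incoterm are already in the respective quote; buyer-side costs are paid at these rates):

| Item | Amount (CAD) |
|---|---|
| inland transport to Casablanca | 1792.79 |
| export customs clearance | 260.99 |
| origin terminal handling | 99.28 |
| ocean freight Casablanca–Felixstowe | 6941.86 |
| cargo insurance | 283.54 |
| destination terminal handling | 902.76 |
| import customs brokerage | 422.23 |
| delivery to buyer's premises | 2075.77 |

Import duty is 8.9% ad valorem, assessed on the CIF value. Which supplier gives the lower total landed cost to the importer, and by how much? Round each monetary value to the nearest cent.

Supplier A is cheaper by CAD 2144.48

Supplier A (CFR):
CIF value = CFR price + insurance = 43342.21 + 283.54 = 43625.75
Import duty = 43625.75 × 8.9% = 3882.69
Buyer bears (A): 283.54 + 902.76 + 422.23 + 2075.77 = 3684.30
Landed cost (A) = invoice 43342.21 + 3684.30 + duty 3882.69 = 50909.20
Supplier B (FOB):
CIF value = FOB price + freight + insurance = 38369.57 + 6941.86 + 283.54 = 45594.97
Import duty = 45594.97 × 8.9% = 4057.95
Buyer bears (B): 6941.86 + 283.54 + 902.76 + 422.23 + 2075.77 = 10626.16
Landed cost (B) = invoice 38369.57 + 10626.16 + duty 4057.95 = 53053.68
Difference = |50909.20 − 53053.68| = 2144.48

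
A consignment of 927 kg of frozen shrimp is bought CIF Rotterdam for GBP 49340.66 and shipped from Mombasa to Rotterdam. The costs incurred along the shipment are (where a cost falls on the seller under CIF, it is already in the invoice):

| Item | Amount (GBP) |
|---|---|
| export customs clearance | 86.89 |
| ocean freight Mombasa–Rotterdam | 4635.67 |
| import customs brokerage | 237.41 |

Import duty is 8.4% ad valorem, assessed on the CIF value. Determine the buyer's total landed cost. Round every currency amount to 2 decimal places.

CIF: the seller pays costs through ocean freight and marine insurance to the destination port.
Already in the invoice (seller's account under CIF): export clearance, freight — exclude.
The CIF price already equals the CIF value: 49340.66
Import duty = 49340.66 × 8.4% = 4144.62
Buyer bears: brokerage 237.41 + duty 4144.62 = 4382.03
Landed cost = invoice 49340.66 + 4382.03 = 53722.69

Total landed cost: GBP 53722.69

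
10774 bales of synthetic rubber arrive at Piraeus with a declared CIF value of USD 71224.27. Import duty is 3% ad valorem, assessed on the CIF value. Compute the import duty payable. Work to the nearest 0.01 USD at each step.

Import duty: USD 2136.73

Import duty = 71224.27 × 3% = 2136.73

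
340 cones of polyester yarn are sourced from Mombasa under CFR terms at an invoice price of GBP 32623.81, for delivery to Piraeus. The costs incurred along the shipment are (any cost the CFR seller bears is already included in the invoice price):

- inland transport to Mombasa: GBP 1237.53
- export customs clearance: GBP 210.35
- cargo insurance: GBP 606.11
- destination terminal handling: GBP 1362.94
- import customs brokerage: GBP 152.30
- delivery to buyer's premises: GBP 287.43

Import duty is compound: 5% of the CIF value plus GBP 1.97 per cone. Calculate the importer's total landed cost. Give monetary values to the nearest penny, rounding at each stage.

CFR: the seller pays costs through ocean freight to the destination port, but not insurance.
Already in the invoice (seller's account under CFR): inland to port, export clearance — exclude.
CIF value = CFR price + insurance = 32623.81 + 606.11 = 33229.92
Ad valorem component: 33229.92 × 5% = 1661.50
Specific component: 340 × 1.97 = 669.80
Import duty = 1661.50 + 669.80 = 2331.30
Buyer bears: insurance 606.11 + destination terminal 1362.94 + brokerage 152.30 + delivery 287.43 + duty 2331.30 = 4740.08
Landed cost = invoice 32623.81 + 4740.08 = 37363.89

Total landed cost: GBP 37363.89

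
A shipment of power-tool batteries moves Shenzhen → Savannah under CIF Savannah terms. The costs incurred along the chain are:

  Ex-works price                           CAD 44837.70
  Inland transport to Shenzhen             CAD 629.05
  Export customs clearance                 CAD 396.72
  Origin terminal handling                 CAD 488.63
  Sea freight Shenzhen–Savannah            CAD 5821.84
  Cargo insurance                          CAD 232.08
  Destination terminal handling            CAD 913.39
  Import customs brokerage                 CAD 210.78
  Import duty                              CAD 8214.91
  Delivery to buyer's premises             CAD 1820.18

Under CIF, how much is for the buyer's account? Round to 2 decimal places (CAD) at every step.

Buyer's account: CAD 11159.26

CIF: the seller pays costs through ocean freight and marine insurance to the destination port.
Seller's account: goods 44837.70 + inland to port 629.05 + export clearance 396.72 + origin terminal 488.63 + freight 5821.84 + insurance 232.08 = 52406.02
Buyer's account: destination terminal 913.39 + brokerage 210.78 + duty 8214.91 + delivery 1820.18 = 11159.26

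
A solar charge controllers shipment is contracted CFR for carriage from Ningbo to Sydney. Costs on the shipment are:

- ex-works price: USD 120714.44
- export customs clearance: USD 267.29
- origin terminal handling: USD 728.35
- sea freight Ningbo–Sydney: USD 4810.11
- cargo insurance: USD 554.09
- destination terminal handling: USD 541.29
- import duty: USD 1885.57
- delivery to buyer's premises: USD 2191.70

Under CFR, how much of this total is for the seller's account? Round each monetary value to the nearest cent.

Seller's account: USD 126520.19

CFR: the seller pays costs through ocean freight to the destination port, but not insurance.
Seller's account: goods 120714.44 + export clearance 267.29 + origin terminal 728.35 + freight 4810.11 = 126520.19
Buyer's account: insurance 554.09 + destination terminal 541.29 + duty 1885.57 + delivery 2191.70 = 5172.65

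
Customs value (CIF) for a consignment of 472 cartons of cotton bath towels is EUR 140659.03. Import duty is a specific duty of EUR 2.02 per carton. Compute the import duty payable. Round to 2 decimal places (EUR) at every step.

Import duty: EUR 953.44

Import duty = 472 × 2.02 = 953.44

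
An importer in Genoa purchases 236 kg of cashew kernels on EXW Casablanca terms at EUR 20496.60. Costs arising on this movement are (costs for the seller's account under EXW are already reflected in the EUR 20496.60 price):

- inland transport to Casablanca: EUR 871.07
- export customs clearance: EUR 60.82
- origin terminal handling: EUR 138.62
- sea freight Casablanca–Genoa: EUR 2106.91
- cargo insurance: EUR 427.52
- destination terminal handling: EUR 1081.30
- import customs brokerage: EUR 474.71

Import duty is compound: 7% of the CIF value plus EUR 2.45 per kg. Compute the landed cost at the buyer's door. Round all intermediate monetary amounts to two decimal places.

Total landed cost: EUR 27922.86

EXW: the seller makes goods available at their premises; the buyer bears all onward costs.
CIF value = EXW price + inland to port + export clearance + origin terminal + freight + insurance = 20496.60 + 871.07 + 60.82 + 138.62 + 2106.91 + 427.52 = 24101.54
Ad valorem component: 24101.54 × 7% = 1687.11
Specific component: 236 × 2.45 = 578.20
Import duty = 1687.11 + 578.20 = 2265.31
Buyer bears: inland to port 871.07 + export clearance 60.82 + origin terminal 138.62 + freight 2106.91 + insurance 427.52 + destination terminal 1081.30 + brokerage 474.71 + duty 2265.31 = 7426.26
Landed cost = invoice 20496.60 + 7426.26 = 27922.86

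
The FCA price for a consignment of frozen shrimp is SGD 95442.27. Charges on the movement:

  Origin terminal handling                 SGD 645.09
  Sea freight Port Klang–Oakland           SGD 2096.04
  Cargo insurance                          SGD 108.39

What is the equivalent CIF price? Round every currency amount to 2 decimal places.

CIF price: SGD 98291.79

From FCA to CIF, the seller additionally bears: origin terminal, freight, insurance.
CIF price = 95442.27 + 645.09 + 2096.04 + 108.39 = 98291.79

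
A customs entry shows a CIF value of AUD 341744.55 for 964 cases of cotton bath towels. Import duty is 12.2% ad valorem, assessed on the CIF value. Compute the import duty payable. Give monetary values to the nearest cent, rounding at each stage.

Import duty = 341744.55 × 12.2% = 41692.84

Import duty: AUD 41692.84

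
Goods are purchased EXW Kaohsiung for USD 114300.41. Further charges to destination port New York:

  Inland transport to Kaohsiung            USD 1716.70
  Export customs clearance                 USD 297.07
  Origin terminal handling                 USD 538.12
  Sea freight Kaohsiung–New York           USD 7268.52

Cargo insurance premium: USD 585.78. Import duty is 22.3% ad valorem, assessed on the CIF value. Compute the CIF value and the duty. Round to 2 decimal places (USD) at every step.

CIF = EXW price + pre-shipment costs + freight + insurance
CIF = 114300.41 + 1716.70 + 297.07 + 538.12 + 7268.52 + 585.78 = 124706.60
Import duty = 124706.60 × 22.3% = 27809.57

CIF value: USD 124706.60; import duty: USD 27809.57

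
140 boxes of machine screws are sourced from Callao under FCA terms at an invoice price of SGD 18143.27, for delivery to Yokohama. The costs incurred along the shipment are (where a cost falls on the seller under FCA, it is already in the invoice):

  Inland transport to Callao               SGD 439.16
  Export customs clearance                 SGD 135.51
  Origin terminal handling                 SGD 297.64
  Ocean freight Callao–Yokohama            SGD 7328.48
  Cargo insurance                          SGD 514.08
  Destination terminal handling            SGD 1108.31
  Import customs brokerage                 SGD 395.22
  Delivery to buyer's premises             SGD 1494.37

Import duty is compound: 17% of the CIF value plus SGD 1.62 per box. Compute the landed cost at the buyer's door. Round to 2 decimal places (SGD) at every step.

Total landed cost: SGD 33976.36

FCA: the seller delivers export-cleared goods to the carrier; the buyer bears costs from that point.
Already in the invoice (seller's account under FCA): inland to port, export clearance — exclude.
CIF value = FCA price + origin terminal + freight + insurance = 18143.27 + 297.64 + 7328.48 + 514.08 = 26283.47
Ad valorem component: 26283.47 × 17% = 4468.19
Specific component: 140 × 1.62 = 226.80
Import duty = 4468.19 + 226.80 = 4694.99
Buyer bears: origin terminal 297.64 + freight 7328.48 + insurance 514.08 + destination terminal 1108.31 + brokerage 395.22 + delivery 1494.37 + duty 4694.99 = 15833.09
Landed cost = invoice 18143.27 + 15833.09 = 33976.36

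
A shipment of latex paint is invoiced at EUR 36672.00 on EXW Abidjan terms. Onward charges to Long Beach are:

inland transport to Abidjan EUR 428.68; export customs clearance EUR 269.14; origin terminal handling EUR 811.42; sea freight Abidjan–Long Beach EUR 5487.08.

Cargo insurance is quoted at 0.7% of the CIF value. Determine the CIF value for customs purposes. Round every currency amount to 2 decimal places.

Let C be the CIF value. C = EXW price + pre-shipment costs + freight + 0.7% × C
C − 0.7% × C = 36672.00 + 428.68 + 269.14 + 811.42 + 5487.08
0.993 × C = 43668.32
C = 43668.32 / 0.993 = 43976.15
Insurance premium = 0.7% × 43976.15 = 307.83

CIF value: EUR 43976.15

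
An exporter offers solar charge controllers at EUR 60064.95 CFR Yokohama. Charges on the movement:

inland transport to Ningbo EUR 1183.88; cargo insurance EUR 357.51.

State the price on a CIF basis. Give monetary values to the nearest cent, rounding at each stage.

Not relevant to the conversion: inland to port — on the seller under both CFR and CIF; already in the CFR price and stays in the CIF price.
From CFR to CIF, the seller additionally bears: insurance.
CIF price = 60064.95 + 357.51 = 60422.46

CIF price: EUR 60422.46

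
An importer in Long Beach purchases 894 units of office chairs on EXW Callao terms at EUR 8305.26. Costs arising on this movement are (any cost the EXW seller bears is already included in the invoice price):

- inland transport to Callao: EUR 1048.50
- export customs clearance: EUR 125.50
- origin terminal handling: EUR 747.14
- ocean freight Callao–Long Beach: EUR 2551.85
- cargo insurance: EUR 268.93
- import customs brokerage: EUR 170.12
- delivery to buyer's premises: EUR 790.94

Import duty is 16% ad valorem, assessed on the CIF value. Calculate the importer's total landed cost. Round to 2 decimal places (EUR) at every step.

EXW: the seller makes goods available at their premises; the buyer bears all onward costs.
CIF value = EXW price + inland to port + export clearance + origin terminal + freight + insurance = 8305.26 + 1048.50 + 125.50 + 747.14 + 2551.85 + 268.93 = 13047.18
Import duty = 13047.18 × 16% = 2087.55
Buyer bears: inland to port 1048.50 + export clearance 125.50 + origin terminal 747.14 + freight 2551.85 + insurance 268.93 + brokerage 170.12 + delivery 790.94 + duty 2087.55 = 7790.53
Landed cost = invoice 8305.26 + 7790.53 = 16095.79

Total landed cost: EUR 16095.79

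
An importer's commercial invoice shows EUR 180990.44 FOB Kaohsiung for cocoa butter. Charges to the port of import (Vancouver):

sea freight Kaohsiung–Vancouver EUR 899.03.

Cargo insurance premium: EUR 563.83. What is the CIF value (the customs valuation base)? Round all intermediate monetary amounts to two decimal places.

CIF value: EUR 182453.30

CIF = FOB price + freight + insurance
CIF = 180990.44 + 899.03 + 563.83 = 182453.30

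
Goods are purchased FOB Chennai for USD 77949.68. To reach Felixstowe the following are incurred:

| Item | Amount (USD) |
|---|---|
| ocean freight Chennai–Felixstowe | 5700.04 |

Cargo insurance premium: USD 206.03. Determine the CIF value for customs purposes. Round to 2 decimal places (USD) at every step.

CIF value: USD 83855.75

CIF = FOB price + freight + insurance
CIF = 77949.68 + 5700.04 + 206.03 = 83855.75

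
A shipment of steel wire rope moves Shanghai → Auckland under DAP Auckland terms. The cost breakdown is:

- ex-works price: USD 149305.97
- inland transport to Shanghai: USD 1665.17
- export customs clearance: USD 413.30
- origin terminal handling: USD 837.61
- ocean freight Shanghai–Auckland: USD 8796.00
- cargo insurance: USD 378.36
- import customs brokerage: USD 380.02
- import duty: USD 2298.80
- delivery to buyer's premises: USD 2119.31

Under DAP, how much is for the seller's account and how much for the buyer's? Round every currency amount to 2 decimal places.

DAP: the seller bears all costs to the named destination except import duty and clearance.
Seller's account: goods 149305.97 + inland to port 1665.17 + export clearance 413.30 + origin terminal 837.61 + freight 8796.00 + insurance 378.36 + delivery 2119.31 = 163515.72
Buyer's account: brokerage 380.02 + duty 2298.80 = 2678.82

Seller: USD 163515.72; buyer: USD 2678.82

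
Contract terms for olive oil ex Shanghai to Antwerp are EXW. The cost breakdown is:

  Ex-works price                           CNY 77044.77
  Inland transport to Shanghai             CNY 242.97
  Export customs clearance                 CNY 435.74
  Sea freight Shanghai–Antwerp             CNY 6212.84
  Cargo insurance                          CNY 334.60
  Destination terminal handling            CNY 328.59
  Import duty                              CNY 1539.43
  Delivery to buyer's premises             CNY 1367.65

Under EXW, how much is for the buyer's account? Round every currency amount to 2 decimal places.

Buyer's account: CNY 10461.82

EXW: the seller makes goods available at their premises; the buyer bears all onward costs.
Seller's account: goods 77044.77 = 77044.77
Buyer's account: inland to port 242.97 + export clearance 435.74 + freight 6212.84 + insurance 334.60 + destination terminal 328.59 + duty 1539.43 + delivery 1367.65 = 10461.82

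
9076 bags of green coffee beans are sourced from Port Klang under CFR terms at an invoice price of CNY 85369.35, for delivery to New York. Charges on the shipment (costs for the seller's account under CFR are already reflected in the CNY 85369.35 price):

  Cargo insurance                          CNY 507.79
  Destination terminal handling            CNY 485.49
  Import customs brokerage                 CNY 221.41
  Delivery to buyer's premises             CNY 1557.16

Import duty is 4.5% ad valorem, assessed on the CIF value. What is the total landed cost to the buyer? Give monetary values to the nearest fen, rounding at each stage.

Total landed cost: CNY 92005.67

CFR: the seller pays costs through ocean freight to the destination port, but not insurance.
CIF value = CFR price + insurance = 85369.35 + 507.79 = 85877.14
Import duty = 85877.14 × 4.5% = 3864.47
Buyer bears: insurance 507.79 + destination terminal 485.49 + brokerage 221.41 + delivery 1557.16 + duty 3864.47 = 6636.32
Landed cost = invoice 85369.35 + 6636.32 = 92005.67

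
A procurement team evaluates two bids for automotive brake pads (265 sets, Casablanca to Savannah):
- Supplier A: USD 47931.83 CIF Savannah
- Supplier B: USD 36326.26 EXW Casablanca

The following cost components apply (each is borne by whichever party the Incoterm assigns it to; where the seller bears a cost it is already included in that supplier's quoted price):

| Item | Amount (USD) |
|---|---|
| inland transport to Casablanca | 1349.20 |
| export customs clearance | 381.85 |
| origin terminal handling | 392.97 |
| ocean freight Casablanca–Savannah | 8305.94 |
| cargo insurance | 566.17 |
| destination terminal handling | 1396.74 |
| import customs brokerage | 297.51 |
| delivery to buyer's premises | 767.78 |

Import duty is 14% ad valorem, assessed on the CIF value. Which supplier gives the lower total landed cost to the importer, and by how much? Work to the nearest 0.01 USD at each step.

Supplier A (CIF):
The CIF price already equals the CIF value: 47931.83
Import duty = 47931.83 × 14% = 6710.46
Buyer bears (A): 1396.74 + 297.51 + 767.78 = 2462.03
Landed cost (A) = invoice 47931.83 + 2462.03 + duty 6710.46 = 57104.32
Supplier B (EXW):
CIF value = EXW price + inland to port + export clearance + origin terminal + freight + insurance = 36326.26 + 1349.20 + 381.85 + 392.97 + 8305.94 + 566.17 = 47322.39
Import duty = 47322.39 × 14% = 6625.13
Buyer bears (B): 1349.20 + 381.85 + 392.97 + 8305.94 + 566.17 + 1396.74 + 297.51 + 767.78 = 13458.16
Landed cost (B) = invoice 36326.26 + 13458.16 + duty 6625.13 = 56409.55
Difference = |57104.32 − 56409.55| = 694.77

Supplier B is cheaper by USD 694.77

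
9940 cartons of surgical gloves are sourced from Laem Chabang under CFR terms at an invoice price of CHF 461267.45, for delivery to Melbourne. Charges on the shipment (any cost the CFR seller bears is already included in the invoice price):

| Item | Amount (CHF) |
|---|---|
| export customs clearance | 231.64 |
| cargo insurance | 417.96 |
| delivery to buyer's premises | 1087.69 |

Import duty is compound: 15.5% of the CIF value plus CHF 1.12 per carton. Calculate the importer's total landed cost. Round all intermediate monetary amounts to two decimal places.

Total landed cost: CHF 545467.14

CFR: the seller pays costs through ocean freight to the destination port, but not insurance.
Already in the invoice (seller's account under CFR): export clearance — exclude.
CIF value = CFR price + insurance = 461267.45 + 417.96 = 461685.41
Ad valorem component: 461685.41 × 15.5% = 71561.24
Specific component: 9940 × 1.12 = 11132.80
Import duty = 71561.24 + 11132.80 = 82694.04
Buyer bears: insurance 417.96 + delivery 1087.69 + duty 82694.04 = 84199.69
Landed cost = invoice 461267.45 + 84199.69 = 545467.14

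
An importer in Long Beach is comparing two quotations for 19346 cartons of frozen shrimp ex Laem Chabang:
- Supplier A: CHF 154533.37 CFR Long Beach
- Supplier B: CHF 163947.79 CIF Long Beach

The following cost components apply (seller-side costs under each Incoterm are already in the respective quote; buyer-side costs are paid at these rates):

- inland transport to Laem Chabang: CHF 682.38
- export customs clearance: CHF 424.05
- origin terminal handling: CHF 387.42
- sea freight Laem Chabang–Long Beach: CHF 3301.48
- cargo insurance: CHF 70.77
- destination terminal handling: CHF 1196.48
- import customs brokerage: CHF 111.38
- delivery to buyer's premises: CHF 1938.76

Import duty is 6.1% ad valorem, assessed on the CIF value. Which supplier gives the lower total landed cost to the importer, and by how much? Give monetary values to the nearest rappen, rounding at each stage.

Supplier A is cheaper by CHF 9913.62

Supplier A (CFR):
CIF value = CFR price + insurance = 154533.37 + 70.77 = 154604.14
Import duty = 154604.14 × 6.1% = 9430.85
Buyer bears (A): 70.77 + 1196.48 + 111.38 + 1938.76 = 3317.39
Landed cost (A) = invoice 154533.37 + 3317.39 + duty 9430.85 = 167281.61
Supplier B (CIF):
The CIF price already equals the CIF value: 163947.79
Import duty = 163947.79 × 6.1% = 10000.82
Buyer bears (B): 1196.48 + 111.38 + 1938.76 = 3246.62
Landed cost (B) = invoice 163947.79 + 3246.62 + duty 10000.82 = 177195.23
Difference = |167281.61 − 177195.23| = 9913.62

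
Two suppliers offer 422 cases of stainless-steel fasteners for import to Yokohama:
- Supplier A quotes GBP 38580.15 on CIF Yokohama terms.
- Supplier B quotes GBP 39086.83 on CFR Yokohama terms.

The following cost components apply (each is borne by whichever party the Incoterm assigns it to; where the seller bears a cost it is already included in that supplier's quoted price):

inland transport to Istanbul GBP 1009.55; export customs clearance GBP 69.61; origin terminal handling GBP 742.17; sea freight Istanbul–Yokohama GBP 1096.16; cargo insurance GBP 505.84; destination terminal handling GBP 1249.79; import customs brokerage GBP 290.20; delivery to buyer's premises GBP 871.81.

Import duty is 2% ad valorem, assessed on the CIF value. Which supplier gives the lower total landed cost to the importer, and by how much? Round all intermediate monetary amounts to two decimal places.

Supplier A is cheaper by GBP 1032.77

Supplier A (CIF):
The CIF price already equals the CIF value: 38580.15
Import duty = 38580.15 × 2% = 771.60
Buyer bears (A): 1249.79 + 290.20 + 871.81 = 2411.80
Landed cost (A) = invoice 38580.15 + 2411.80 + duty 771.60 = 41763.55
Supplier B (CFR):
CIF value = CFR price + insurance = 39086.83 + 505.84 = 39592.67
Import duty = 39592.67 × 2% = 791.85
Buyer bears (B): 505.84 + 1249.79 + 290.20 + 871.81 = 2917.64
Landed cost (B) = invoice 39086.83 + 2917.64 + duty 791.85 = 42796.32
Difference = |41763.55 − 42796.32| = 1032.77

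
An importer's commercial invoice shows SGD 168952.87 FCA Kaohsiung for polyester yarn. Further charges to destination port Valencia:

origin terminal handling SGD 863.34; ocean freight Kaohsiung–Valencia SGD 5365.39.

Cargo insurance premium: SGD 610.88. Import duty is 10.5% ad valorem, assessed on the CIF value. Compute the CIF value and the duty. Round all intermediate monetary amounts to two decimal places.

CIF = FCA price + pre-shipment costs + freight + insurance
CIF = 168952.87 + 863.34 + 5365.39 + 610.88 = 175792.48
Import duty = 175792.48 × 10.5% = 18458.21

CIF value: SGD 175792.48; import duty: SGD 18458.21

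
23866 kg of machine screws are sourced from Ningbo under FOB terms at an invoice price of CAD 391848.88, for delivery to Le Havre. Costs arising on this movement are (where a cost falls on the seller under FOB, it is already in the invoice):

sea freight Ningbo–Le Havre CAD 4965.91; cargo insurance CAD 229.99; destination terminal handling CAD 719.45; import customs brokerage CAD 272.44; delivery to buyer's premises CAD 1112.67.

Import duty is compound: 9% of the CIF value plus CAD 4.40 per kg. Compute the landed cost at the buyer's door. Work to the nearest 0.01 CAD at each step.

FOB: the seller bears costs until goods are on board at the origin port; the buyer bears freight, insurance and all costs thereafter.
CIF value = FOB price + freight + insurance = 391848.88 + 4965.91 + 229.99 = 397044.78
Ad valorem component: 397044.78 × 9% = 35734.03
Specific component: 23866 × 4.40 = 105010.40
Import duty = 35734.03 + 105010.40 = 140744.43
Buyer bears: freight 4965.91 + insurance 229.99 + destination terminal 719.45 + brokerage 272.44 + delivery 1112.67 + duty 140744.43 = 148044.89
Landed cost = invoice 391848.88 + 148044.89 = 539893.77

Total landed cost: CAD 539893.77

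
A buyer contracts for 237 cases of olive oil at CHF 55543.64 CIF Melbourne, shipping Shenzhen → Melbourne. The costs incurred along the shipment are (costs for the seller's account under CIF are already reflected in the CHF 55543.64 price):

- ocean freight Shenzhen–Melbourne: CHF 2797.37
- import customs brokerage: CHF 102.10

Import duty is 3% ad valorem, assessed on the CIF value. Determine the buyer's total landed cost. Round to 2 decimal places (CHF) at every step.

Total landed cost: CHF 57312.05

CIF: the seller pays costs through ocean freight and marine insurance to the destination port.
Already in the invoice (seller's account under CIF): freight — exclude.
The CIF price already equals the CIF value: 55543.64
Import duty = 55543.64 × 3% = 1666.31
Buyer bears: brokerage 102.10 + duty 1666.31 = 1768.41
Landed cost = invoice 55543.64 + 1768.41 = 57312.05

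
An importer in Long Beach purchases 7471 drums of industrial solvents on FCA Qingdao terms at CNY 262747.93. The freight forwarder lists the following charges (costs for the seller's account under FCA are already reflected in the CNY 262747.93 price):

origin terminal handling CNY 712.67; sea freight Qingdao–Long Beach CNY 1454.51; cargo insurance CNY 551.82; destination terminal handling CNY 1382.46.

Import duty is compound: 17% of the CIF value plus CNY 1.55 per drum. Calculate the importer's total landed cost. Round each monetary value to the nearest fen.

Total landed cost: CNY 323558.82

FCA: the seller delivers export-cleared goods to the carrier; the buyer bears costs from that point.
CIF value = FCA price + origin terminal + freight + insurance = 262747.93 + 712.67 + 1454.51 + 551.82 = 265466.93
Ad valorem component: 265466.93 × 17% = 45129.38
Specific component: 7471 × 1.55 = 11580.05
Import duty = 45129.38 + 11580.05 = 56709.43
Buyer bears: origin terminal 712.67 + freight 1454.51 + insurance 551.82 + destination terminal 1382.46 + duty 56709.43 = 60810.89
Landed cost = invoice 262747.93 + 60810.89 = 323558.82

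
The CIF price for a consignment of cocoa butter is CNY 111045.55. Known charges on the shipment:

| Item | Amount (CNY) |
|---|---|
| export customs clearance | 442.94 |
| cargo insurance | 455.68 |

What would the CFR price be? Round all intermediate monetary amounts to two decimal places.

CFR price: CNY 110589.87

Not relevant to the conversion: export clearance — on the seller under both CIF and CFR; already in the CIF price and stays in the CFR price.
From CIF to CFR, the seller no longer bears: insurance.
CFR price = 111045.55 − 455.68 = 110589.87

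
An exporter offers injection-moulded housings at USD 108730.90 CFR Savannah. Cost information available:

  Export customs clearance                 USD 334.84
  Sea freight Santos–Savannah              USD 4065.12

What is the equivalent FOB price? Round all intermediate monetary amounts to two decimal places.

Not relevant to the conversion: export clearance — on the seller under both CFR and FOB; already in the CFR price and stays in the FOB price.
From CFR to FOB, the seller no longer bears: freight.
FOB price = 108730.90 − 4065.12 = 104665.78

FOB price: USD 104665.78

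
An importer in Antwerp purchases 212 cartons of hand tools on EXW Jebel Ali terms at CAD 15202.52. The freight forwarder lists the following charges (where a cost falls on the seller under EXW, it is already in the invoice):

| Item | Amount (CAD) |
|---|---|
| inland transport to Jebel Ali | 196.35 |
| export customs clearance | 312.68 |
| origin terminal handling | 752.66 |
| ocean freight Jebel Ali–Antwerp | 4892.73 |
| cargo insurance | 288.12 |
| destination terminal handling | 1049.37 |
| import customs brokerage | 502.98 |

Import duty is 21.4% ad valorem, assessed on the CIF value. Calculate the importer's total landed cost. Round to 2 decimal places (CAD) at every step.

EXW: the seller makes goods available at their premises; the buyer bears all onward costs.
CIF value = EXW price + inland to port + export clearance + origin terminal + freight + insurance = 15202.52 + 196.35 + 312.68 + 752.66 + 4892.73 + 288.12 = 21645.06
Import duty = 21645.06 × 21.4% = 4632.04
Buyer bears: inland to port 196.35 + export clearance 312.68 + origin terminal 752.66 + freight 4892.73 + insurance 288.12 + destination terminal 1049.37 + brokerage 502.98 + duty 4632.04 = 12626.93
Landed cost = invoice 15202.52 + 12626.93 = 27829.45

Total landed cost: CAD 27829.45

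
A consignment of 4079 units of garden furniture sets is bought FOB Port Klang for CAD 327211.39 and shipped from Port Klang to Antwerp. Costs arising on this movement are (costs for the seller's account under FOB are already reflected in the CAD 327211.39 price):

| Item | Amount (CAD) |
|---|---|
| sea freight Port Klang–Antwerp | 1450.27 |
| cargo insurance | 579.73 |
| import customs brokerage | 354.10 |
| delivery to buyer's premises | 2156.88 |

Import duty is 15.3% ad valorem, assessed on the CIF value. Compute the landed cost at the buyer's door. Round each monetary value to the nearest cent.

Total landed cost: CAD 382126.30

FOB: the seller bears costs until goods are on board at the origin port; the buyer bears freight, insurance and all costs thereafter.
CIF value = FOB price + freight + insurance = 327211.39 + 1450.27 + 579.73 = 329241.39
Import duty = 329241.39 × 15.3% = 50373.93
Buyer bears: freight 1450.27 + insurance 579.73 + brokerage 354.10 + delivery 2156.88 + duty 50373.93 = 54914.91
Landed cost = invoice 327211.39 + 54914.91 = 382126.30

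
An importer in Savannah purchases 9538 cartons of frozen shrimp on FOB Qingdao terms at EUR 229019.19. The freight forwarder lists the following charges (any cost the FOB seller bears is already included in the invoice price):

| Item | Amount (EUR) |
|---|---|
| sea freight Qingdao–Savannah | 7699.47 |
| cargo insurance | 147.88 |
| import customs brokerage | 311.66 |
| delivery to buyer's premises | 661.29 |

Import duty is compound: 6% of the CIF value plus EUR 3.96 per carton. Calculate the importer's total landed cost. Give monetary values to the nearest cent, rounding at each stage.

FOB: the seller bears costs until goods are on board at the origin port; the buyer bears freight, insurance and all costs thereafter.
CIF value = FOB price + freight + insurance = 229019.19 + 7699.47 + 147.88 = 236866.54
Ad valorem component: 236866.54 × 6% = 14211.99
Specific component: 9538 × 3.96 = 37770.48
Import duty = 14211.99 + 37770.48 = 51982.47
Buyer bears: freight 7699.47 + insurance 147.88 + brokerage 311.66 + delivery 661.29 + duty 51982.47 = 60802.77
Landed cost = invoice 229019.19 + 60802.77 = 289821.96

Total landed cost: EUR 289821.96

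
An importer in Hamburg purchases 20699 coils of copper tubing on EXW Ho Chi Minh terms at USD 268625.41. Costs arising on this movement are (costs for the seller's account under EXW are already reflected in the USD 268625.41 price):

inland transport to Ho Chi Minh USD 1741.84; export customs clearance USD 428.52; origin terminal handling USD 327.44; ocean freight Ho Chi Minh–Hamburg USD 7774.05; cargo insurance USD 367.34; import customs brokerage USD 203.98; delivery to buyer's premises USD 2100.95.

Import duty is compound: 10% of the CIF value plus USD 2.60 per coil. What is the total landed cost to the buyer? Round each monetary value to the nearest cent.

EXW: the seller makes goods available at their premises; the buyer bears all onward costs.
CIF value = EXW price + inland to port + export clearance + origin terminal + freight + insurance = 268625.41 + 1741.84 + 428.52 + 327.44 + 7774.05 + 367.34 = 279264.60
Ad valorem component: 279264.60 × 10% = 27926.46
Specific component: 20699 × 2.60 = 53817.40
Import duty = 27926.46 + 53817.40 = 81743.86
Buyer bears: inland to port 1741.84 + export clearance 428.52 + origin terminal 327.44 + freight 7774.05 + insurance 367.34 + brokerage 203.98 + delivery 2100.95 + duty 81743.86 = 94687.98
Landed cost = invoice 268625.41 + 94687.98 = 363313.39

Total landed cost: USD 363313.39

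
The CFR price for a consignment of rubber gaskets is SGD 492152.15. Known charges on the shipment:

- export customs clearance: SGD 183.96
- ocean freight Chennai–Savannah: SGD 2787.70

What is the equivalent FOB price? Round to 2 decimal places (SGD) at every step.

Not relevant to the conversion: export clearance — on the seller under both CFR and FOB; already in the CFR price and stays in the FOB price.
From CFR to FOB, the seller no longer bears: freight.
FOB price = 492152.15 − 2787.70 = 489364.45

FOB price: SGD 489364.45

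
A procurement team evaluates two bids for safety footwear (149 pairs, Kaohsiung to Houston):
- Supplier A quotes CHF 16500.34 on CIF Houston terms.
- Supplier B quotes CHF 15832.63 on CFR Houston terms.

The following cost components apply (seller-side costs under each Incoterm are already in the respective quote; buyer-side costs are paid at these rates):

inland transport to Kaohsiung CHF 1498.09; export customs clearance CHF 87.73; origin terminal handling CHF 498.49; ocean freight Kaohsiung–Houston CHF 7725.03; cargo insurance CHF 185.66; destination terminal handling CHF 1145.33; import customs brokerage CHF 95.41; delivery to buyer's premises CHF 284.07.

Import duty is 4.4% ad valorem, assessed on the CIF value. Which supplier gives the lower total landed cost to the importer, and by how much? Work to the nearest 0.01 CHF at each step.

Supplier A (CIF):
The CIF price already equals the CIF value: 16500.34
Import duty = 16500.34 × 4.4% = 726.01
Buyer bears (A): 1145.33 + 95.41 + 284.07 = 1524.81
Landed cost (A) = invoice 16500.34 + 1524.81 + duty 726.01 = 18751.16
Supplier B (CFR):
CIF value = CFR price + insurance = 15832.63 + 185.66 = 16018.29
Import duty = 16018.29 × 4.4% = 704.80
Buyer bears (B): 185.66 + 1145.33 + 95.41 + 284.07 = 1710.47
Landed cost (B) = invoice 15832.63 + 1710.47 + duty 704.80 = 18247.90
Difference = |18751.16 − 18247.90| = 503.26

Supplier B is cheaper by CHF 503.26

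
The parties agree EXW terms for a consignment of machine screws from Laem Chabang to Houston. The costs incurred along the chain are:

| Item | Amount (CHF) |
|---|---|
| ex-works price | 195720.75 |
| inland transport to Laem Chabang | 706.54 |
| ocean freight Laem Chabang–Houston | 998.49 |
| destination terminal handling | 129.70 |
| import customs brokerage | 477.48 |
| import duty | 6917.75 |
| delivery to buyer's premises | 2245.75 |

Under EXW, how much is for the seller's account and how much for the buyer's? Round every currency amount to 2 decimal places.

Seller: CHF 195720.75; buyer: CHF 11475.71

EXW: the seller makes goods available at their premises; the buyer bears all onward costs.
Seller's account: goods 195720.75 = 195720.75
Buyer's account: inland to port 706.54 + freight 998.49 + destination terminal 129.70 + brokerage 477.48 + duty 6917.75 + delivery 2245.75 = 11475.71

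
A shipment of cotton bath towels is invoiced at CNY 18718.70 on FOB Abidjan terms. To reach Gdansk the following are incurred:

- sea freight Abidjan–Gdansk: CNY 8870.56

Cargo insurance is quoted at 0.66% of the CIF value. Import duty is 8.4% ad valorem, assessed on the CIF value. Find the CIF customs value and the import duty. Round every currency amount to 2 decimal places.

Let C be the CIF value. C = FOB price + freight + 0.66% × C
C − 0.66% × C = 18718.70 + 8870.56
0.9934 × C = 27589.26
C = 27589.26 / 0.9934 = 27772.56
Insurance premium = 0.66% × 27772.56 = 183.30
Import duty = 27772.56 × 8.4% = 2332.90

CIF value: CNY 27772.56; import duty: CNY 2332.90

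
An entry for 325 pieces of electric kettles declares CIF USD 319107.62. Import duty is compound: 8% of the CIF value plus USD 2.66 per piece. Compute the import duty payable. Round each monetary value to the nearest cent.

Ad valorem component: 319107.62 × 8% = 25528.61
Specific component: 325 × 2.66 = 864.50
Import duty = 25528.61 + 864.50 = 26393.11

Import duty: USD 26393.11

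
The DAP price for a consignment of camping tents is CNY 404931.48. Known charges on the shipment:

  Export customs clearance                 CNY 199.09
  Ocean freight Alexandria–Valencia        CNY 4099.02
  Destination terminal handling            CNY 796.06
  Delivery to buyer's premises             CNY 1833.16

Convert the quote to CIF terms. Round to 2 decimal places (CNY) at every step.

CIF price: CNY 402302.26

Not relevant to the conversion: freight, export clearance — on the seller under both DAP and CIF; already in the DAP price and stays in the CIF price.
From DAP to CIF, the seller no longer bears: destination terminal, delivery.
CIF price = 404931.48 − 796.06 − 1833.16 = 402302.26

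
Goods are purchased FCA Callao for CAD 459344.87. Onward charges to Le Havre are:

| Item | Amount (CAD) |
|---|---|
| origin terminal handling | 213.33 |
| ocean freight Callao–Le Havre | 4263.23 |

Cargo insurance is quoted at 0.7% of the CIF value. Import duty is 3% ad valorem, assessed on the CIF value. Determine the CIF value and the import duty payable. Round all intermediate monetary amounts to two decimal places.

Let C be the CIF value. C = FCA price + pre-shipment costs + freight + 0.7% × C
C − 0.7% × C = 459344.87 + 213.33 + 4263.23
0.993 × C = 463821.43
C = 463821.43 / 0.993 = 467091.07
Insurance premium = 0.7% × 467091.07 = 3269.64
Import duty = 467091.07 × 3% = 14012.73

CIF value: CAD 467091.07; import duty: CAD 14012.73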